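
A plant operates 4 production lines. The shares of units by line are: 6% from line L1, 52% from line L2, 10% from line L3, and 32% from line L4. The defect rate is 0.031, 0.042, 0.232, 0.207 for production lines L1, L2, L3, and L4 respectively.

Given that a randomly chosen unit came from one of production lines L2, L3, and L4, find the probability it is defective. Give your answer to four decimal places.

0.1184

Let S = {L2, L3, L4}.
P(S) = 0.52 + 0.1 + 0.32 = 0.94.
P(D ∩ S) = 0.042·0.52 + 0.232·0.1 + 0.207·0.32 = 0.02184 + 0.0232 + 0.06624 = 0.11128.
P(D | S) = 0.11128 / 0.94 = 0.118383…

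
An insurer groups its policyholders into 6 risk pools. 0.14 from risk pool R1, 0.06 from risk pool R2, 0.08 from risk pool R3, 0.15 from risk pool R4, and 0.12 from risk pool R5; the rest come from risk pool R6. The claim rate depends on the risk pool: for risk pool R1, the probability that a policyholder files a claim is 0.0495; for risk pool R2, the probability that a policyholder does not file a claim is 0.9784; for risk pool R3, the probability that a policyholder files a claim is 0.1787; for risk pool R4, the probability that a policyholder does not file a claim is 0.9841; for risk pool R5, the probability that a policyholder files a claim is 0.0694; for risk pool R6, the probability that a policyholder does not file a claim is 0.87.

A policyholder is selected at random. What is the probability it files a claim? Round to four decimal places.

P(C) ≈ 0.0917

P(R6) = 1 − (0.14 + 0.06 + 0.08 + 0.15 + 0.12) = 0.45.
P(C|R2) = 1 − 0.9784 = 0.0216.
P(C|R4) = 1 − 0.9841 = 0.0159.
P(C|R6) = 1 − 0.87 = 0.13.
P(C) = P(C|R1)·P(R1) + P(C|R2)·P(R2) + P(C|R3)·P(R3) + P(C|R4)·P(R4) + P(C|R5)·P(R5) + P(C|R6)·P(R6)
      = 0.0495·0.14 + 0.0216·0.06 + 0.1787·0.08 + 0.0159·0.15 + 0.0694·0.12 + 0.13·0.45
      = 0.00693 + 0.001296 + 0.014296 + 0.002385 + 0.008328 + 0.0585 = 0.091735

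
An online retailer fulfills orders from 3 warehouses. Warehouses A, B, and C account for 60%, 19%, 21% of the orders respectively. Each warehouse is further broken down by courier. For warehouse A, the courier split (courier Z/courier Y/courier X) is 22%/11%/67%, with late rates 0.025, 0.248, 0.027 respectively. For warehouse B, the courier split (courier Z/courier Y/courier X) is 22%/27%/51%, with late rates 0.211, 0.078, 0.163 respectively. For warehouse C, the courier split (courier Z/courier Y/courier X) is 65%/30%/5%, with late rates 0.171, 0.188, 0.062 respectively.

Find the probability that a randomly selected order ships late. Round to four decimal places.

0.0950

P(L|A) = 0.22·0.025 + 0.11·0.248 + 0.67·0.027 = 0.0055 + 0.02728 + 0.01809 = 0.05087
P(L|B) = 0.22·0.211 + 0.27·0.078 + 0.51·0.163 = 0.04642 + 0.02106 + 0.08313 = 0.15061
P(L|C) = 0.65·0.171 + 0.3·0.188 + 0.05·0.062 = 0.11115 + 0.0564 + 0.0031 = 0.17065
By total probability over the outer partition,
P(L) = 0.6·0.05087 + 0.19·0.15061 + 0.21·0.17065
      = 0.030522 + 0.0286159 + 0.0358365 = 0.0949744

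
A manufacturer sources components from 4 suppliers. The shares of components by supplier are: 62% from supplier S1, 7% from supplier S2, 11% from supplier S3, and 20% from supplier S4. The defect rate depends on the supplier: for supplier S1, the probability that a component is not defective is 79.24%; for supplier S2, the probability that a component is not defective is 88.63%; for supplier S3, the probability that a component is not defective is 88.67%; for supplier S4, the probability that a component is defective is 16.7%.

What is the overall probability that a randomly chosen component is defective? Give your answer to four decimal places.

0.1825

P(D|S1) = 1 − 0.7924 = 0.2076.
P(D|S2) = 1 − 0.8863 = 0.1137.
P(D|S3) = 1 − 0.8867 = 0.1133.
P(D) = P(D|S1)·P(S1) + P(D|S2)·P(S2) + P(D|S3)·P(S3) + P(D|S4)·P(S4)
      = 0.2076·0.62 + 0.1137·0.07 + 0.1133·0.11 + 0.167·0.2
      = 0.128712 + 0.007959 + 0.012463 + 0.0334 = 0.182534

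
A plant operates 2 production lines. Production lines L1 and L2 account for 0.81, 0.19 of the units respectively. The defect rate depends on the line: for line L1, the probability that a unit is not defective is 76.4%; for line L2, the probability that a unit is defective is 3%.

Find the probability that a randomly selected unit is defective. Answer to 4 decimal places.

0.1969

P(D|L1) = 1 − 0.764 = 0.236.
P(D) = P(D|L1)·P(L1) + P(D|L2)·P(L2)
      = 0.236·0.81 + 0.03·0.19
      = 0.19116 + 0.0057 = 0.19686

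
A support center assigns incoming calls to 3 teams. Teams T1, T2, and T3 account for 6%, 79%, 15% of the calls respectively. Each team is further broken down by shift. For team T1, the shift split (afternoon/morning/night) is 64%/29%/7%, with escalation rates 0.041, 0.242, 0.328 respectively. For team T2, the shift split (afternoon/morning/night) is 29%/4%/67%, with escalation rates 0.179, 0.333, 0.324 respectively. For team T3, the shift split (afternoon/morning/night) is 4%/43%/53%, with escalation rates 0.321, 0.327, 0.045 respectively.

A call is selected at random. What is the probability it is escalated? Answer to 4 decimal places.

P(E|T1) = 0.64·0.041 + 0.29·0.242 + 0.07·0.328 = 0.02624 + 0.07018 + 0.02296 = 0.11938
P(E|T2) = 0.29·0.179 + 0.04·0.333 + 0.67·0.324 = 0.05191 + 0.01332 + 0.21708 = 0.28231
P(E|T3) = 0.04·0.321 + 0.43·0.327 + 0.53·0.045 = 0.01284 + 0.14061 + 0.02385 = 0.1773
By total probability over the outer partition,
P(E) = 0.06·0.11938 + 0.79·0.28231 + 0.15·0.1773
      = 0.0071628 + 0.2230249 + 0.026595 = 0.2567827

P(E) ≈ 0.2568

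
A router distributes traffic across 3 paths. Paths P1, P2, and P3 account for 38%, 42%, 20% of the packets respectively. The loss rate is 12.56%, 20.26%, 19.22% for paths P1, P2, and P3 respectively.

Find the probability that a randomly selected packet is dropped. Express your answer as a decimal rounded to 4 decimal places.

Summing over the partition,
P(L) = P(L|P1)·P(P1) + P(L|P2)·P(P2) + P(L|P3)·P(P3)
      = 0.1256·0.38 + 0.2026·0.42 + 0.1922·0.2
      = 0.047728 + 0.085092 + 0.03844 = 0.17126

P(L) ≈ 0.1713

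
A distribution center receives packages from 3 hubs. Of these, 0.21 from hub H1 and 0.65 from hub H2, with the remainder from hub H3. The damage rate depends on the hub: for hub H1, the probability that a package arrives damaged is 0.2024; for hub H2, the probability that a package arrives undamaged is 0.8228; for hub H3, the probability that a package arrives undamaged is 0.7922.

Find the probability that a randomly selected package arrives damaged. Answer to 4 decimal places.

P(H3) = 1 − (0.21 + 0.65) = 0.14.
P(D|H2) = 1 − 0.8228 = 0.1772.
P(D|H3) = 1 − 0.7922 = 0.2078.
P(D) = P(D|H1)·P(H1) + P(D|H2)·P(H2) + P(D|H3)·P(H3)
      = 0.2024·0.21 + 0.1772·0.65 + 0.2078·0.14
      = 0.042504 + 0.11518 + 0.029092 = 0.186776

0.1868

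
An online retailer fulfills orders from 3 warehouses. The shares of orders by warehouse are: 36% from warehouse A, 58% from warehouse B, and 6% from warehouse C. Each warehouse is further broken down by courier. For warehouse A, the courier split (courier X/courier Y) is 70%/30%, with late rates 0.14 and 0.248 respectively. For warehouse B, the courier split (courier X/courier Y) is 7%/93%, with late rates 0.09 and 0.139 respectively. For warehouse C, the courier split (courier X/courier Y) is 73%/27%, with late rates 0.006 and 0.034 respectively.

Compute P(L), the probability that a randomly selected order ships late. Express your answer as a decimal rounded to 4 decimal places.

0.1415

P(L|A) = 0.7·0.14 + 0.3·0.248 = 0.098 + 0.0744 = 0.1724
P(L|B) = 0.07·0.09 + 0.93·0.139 = 0.0063 + 0.12927 = 0.13557
P(L|C) = 0.73·0.006 + 0.27·0.034 = 0.00438 + 0.00918 = 0.01356
By total probability over the outer partition,
P(L) = 0.36·0.1724 + 0.58·0.13557 + 0.06·0.01356
      = 0.062064 + 0.0786306 + 0.0008136 = 0.1415082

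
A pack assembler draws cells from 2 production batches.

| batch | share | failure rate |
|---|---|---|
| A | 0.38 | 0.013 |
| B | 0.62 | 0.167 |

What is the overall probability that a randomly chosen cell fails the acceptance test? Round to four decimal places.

P(F) ≈ 0.1085

P(F) = P(F|A)·P(A) + P(F|B)·P(B)
      = 0.013·0.38 + 0.167·0.62
      = 0.00494 + 0.10354 = 0.10848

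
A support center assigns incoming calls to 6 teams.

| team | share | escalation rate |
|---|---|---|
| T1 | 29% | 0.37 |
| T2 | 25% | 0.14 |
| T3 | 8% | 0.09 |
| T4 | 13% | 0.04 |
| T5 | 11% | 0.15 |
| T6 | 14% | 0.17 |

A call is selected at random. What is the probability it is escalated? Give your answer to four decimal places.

P(E) = P(E|T1)·P(T1) + P(E|T2)·P(T2) + P(E|T3)·P(T3) + P(E|T4)·P(T4) + P(E|T5)·P(T5) + P(E|T6)·P(T6)
      = 0.37·0.29 + 0.14·0.25 + 0.09·0.08 + 0.04·0.13 + 0.15·0.11 + 0.17·0.14
      = 0.1073 + 0.035 + 0.0072 + 0.0052 + 0.0165 + 0.0238 = 0.195

0.1950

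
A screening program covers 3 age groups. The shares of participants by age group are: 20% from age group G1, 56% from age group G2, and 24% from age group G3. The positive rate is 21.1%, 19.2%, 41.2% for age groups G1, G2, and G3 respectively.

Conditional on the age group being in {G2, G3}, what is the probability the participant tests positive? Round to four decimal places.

Let S = {G2, G3}.
P(S) = 0.56 + 0.24 = 0.8.
P(T ∩ S) = 0.192·0.56 + 0.412·0.24 = 0.10752 + 0.09888 = 0.2064.
P(T | S) = 0.2064 / 0.8 = 0.258000…

P(T|S) ≈ 0.2580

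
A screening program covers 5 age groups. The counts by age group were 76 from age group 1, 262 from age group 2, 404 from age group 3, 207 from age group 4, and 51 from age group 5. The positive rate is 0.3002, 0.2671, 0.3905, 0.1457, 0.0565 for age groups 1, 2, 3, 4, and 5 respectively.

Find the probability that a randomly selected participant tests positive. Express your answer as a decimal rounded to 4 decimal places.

Total: 76 + 262 + 404 + 207 + 51 = 1000.
P(1) = 76/1000 = 0.076. P(2) = 262/1000 = 0.262. P(3) = 404/1000 = 0.404. P(4) = 207/1000 = 0.207. P(5) = 51/1000 = 0.051.
P(T) = P(T|1)·P(1) + P(T|2)·P(2) + P(T|3)·P(3) + P(T|4)·P(4) + P(T|5)·P(5)
      = 0.3002·0.076 + 0.2671·0.262 + 0.3905·0.404 + 0.1457·0.207 + 0.0565·0.051
      = 0.0228152 + 0.0699802 + 0.157762 + 0.0301599 + 0.0028815 = 0.2835988

P(T) ≈ 0.2836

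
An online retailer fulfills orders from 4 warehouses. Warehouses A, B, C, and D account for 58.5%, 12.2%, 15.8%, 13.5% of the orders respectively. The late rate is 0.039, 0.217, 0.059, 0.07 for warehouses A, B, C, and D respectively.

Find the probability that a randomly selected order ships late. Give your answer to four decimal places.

By the law of total probability,
P(L) = P(L|A)·P(A) + P(L|B)·P(B) + P(L|C)·P(C) + P(L|D)·P(D)
      = 0.039·0.585 + 0.217·0.122 + 0.059·0.158 + 0.07·0.135
      = 0.022815 + 0.026474 + 0.009322 + 0.00945 = 0.068061

0.0681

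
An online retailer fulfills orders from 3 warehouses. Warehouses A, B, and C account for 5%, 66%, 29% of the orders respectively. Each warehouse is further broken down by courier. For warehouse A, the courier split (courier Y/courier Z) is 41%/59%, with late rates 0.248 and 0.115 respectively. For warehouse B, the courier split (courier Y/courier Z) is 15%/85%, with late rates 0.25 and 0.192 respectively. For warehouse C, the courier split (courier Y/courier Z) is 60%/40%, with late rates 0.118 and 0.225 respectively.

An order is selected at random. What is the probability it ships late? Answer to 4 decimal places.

0.1876

P(L|A) = 0.41·0.248 + 0.59·0.115 = 0.10168 + 0.06785 = 0.16953
P(L|B) = 0.15·0.25 + 0.85·0.192 = 0.0375 + 0.1632 = 0.2007
P(L|C) = 0.6·0.118 + 0.4·0.225 = 0.0708 + 0.09 = 0.1608
By total probability over the outer partition,
P(L) = 0.05·0.16953 + 0.66·0.2007 + 0.29·0.1608
      = 0.0084765 + 0.132462 + 0.046632 = 0.1875705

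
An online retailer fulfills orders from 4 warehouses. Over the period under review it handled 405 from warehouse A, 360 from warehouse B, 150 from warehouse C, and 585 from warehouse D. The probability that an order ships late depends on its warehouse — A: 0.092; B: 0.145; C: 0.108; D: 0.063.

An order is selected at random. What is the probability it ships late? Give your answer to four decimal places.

0.0950

Total: 405 + 360 + 150 + 585 = 1500.
P(A) = 405/1500 = 0.27. P(B) = 360/1500 = 0.24. P(C) = 150/1500 = 0.1. P(D) = 585/1500 = 0.39.
By the law of total probability,
P(L) = P(L|A)·P(A) + P(L|B)·P(B) + P(L|C)·P(C) + P(L|D)·P(D)
      = 0.092·0.27 + 0.145·0.24 + 0.108·0.1 + 0.063·0.39
      = 0.02484 + 0.0348 + 0.0108 + 0.02457 = 0.09501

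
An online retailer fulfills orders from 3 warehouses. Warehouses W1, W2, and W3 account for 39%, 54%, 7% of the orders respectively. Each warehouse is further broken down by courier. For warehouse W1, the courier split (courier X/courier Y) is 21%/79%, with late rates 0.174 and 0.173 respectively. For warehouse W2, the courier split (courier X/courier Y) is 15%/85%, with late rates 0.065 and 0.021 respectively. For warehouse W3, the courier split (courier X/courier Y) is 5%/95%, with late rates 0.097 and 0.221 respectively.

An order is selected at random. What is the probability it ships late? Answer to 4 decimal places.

P(L) ≈ 0.0975

P(L|W1) = 0.21·0.174 + 0.79·0.173 = 0.03654 + 0.13667 = 0.17321
P(L|W2) = 0.15·0.065 + 0.85·0.021 = 0.00975 + 0.01785 = 0.0276
P(L|W3) = 0.05·0.097 + 0.95·0.221 = 0.00485 + 0.20995 = 0.2148
By total probability over the outer partition,
P(L) = 0.39·0.17321 + 0.54·0.0276 + 0.07·0.2148
      = 0.0675519 + 0.014904 + 0.015036 = 0.0974919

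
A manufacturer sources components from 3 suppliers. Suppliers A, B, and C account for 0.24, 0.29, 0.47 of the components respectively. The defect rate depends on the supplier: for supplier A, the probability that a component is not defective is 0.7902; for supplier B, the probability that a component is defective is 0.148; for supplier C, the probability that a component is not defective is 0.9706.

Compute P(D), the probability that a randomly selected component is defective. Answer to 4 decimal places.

P(D|A) = 1 − 0.7902 = 0.2098.
P(D|C) = 1 − 0.9706 = 0.0294.
P(D) = P(D|A)·P(A) + P(D|B)·P(B) + P(D|C)·P(C)
      = 0.2098·0.24 + 0.148·0.29 + 0.0294·0.47
      = 0.050352 + 0.04292 + 0.013818 = 0.10709

0.1071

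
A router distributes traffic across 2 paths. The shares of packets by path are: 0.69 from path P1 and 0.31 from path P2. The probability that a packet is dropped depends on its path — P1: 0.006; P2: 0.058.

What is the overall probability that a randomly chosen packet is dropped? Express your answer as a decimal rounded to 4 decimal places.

Using total probability over the partition,
P(L) = P(L|P1)·P(P1) + P(L|P2)·P(P2)
      = 0.006·0.69 + 0.058·0.31
      = 0.00414 + 0.01798 = 0.02212

P(L) ≈ 0.0221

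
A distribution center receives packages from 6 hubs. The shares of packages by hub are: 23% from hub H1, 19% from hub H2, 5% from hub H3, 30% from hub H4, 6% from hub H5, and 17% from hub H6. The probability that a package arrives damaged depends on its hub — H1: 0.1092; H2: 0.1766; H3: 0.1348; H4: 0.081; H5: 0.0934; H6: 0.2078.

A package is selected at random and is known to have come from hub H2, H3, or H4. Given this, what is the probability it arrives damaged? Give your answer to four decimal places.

Let S = {H2, H3, H4}.
P(S) = 0.19 + 0.05 + 0.3 = 0.54.
P(D ∩ S) = 0.1766·0.19 + 0.1348·0.05 + 0.081·0.3 = 0.033554 + 0.00674 + 0.0243 = 0.064594.
P(D | S) = 0.064594 / 0.54 = 0.119619…

0.1196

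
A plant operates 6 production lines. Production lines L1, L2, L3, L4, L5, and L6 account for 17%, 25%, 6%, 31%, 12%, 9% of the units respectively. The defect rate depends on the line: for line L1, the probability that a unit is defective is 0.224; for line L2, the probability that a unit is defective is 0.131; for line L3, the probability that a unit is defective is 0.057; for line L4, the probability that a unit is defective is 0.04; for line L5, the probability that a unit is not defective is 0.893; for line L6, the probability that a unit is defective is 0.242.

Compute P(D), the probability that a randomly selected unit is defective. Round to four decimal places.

P(D) ≈ 0.1213

P(D|L5) = 1 − 0.893 = 0.107.
Using total probability over the partition,
P(D) = P(D|L1)·P(L1) + P(D|L2)·P(L2) + P(D|L3)·P(L3) + P(D|L4)·P(L4) + P(D|L5)·P(L5) + P(D|L6)·P(L6)
      = 0.224·0.17 + 0.131·0.25 + 0.057·0.06 + 0.04·0.31 + 0.107·0.12 + 0.242·0.09
      = 0.03808 + 0.03275 + 0.00342 + 0.0124 + 0.01284 + 0.02178 = 0.12127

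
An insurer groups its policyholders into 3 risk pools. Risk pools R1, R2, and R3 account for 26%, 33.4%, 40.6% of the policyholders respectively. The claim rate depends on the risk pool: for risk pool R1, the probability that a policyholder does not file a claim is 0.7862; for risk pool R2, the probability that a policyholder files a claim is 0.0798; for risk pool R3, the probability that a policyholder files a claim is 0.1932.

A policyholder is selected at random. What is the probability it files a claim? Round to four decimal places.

P(C|R1) = 1 − 0.7862 = 0.2138.
By the law of total probability,
P(C) = P(C|R1)·P(R1) + P(C|R2)·P(R2) + P(C|R3)·P(R3)
      = 0.2138·0.26 + 0.0798·0.334 + 0.1932·0.406
      = 0.055588 + 0.0266532 + 0.0784392 = 0.1606804

P(C) ≈ 0.1607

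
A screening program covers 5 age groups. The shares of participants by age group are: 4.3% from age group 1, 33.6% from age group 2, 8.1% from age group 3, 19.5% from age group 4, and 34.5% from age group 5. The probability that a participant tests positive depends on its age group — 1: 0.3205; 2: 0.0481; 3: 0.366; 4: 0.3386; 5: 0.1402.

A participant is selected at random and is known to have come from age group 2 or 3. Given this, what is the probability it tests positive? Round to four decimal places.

Let S = {2, 3}.
P(S) = 0.336 + 0.081 = 0.417.
P(T ∩ S) = 0.0481·0.336 + 0.366·0.081 = 0.0161616 + 0.029646 = 0.0458076.
P(T | S) = 0.0458076 / 0.417 = 0.109850…

0.1099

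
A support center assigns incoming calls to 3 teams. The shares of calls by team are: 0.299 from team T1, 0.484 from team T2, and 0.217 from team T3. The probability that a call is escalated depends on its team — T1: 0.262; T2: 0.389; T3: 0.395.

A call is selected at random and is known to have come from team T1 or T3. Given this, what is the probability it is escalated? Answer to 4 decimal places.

P(E|S) ≈ 0.3179

Let S = {T1, T3}.
P(S) = 0.299 + 0.217 = 0.516.
P(E ∩ S) = 0.262·0.299 + 0.395·0.217 = 0.078338 + 0.085715 = 0.164053.
P(E | S) = 0.164053 / 0.516 = 0.317932…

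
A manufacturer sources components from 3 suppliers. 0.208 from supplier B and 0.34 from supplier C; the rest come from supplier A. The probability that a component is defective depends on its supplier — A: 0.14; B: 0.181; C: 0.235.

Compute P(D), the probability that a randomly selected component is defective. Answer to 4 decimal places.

P(D) ≈ 0.1808

P(A) = 1 − (0.208 + 0.34) = 0.452.
P(D) = P(D|A)·P(A) + P(D|B)·P(B) + P(D|C)·P(C)
      = 0.14·0.452 + 0.181·0.208 + 0.235·0.34
      = 0.06328 + 0.037648 + 0.0799 = 0.180828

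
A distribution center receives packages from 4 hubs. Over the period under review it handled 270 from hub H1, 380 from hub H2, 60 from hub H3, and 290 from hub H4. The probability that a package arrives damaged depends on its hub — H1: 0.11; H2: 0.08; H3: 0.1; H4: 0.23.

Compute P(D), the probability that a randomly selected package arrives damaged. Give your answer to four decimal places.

P(D) ≈ 0.1328

Total: 270 + 380 + 60 + 290 = 1000.
P(H1) = 270/1000 = 0.27. P(H2) = 380/1000 = 0.38. P(H3) = 60/1000 = 0.06. P(H4) = 290/1000 = 0.29.
P(D) = P(D|H1)·P(H1) + P(D|H2)·P(H2) + P(D|H3)·P(H3) + P(D|H4)·P(H4)
      = 0.11·0.27 + 0.08·0.38 + 0.1·0.06 + 0.23·0.29
      = 0.0297 + 0.0304 + 0.006 + 0.0667 = 0.1328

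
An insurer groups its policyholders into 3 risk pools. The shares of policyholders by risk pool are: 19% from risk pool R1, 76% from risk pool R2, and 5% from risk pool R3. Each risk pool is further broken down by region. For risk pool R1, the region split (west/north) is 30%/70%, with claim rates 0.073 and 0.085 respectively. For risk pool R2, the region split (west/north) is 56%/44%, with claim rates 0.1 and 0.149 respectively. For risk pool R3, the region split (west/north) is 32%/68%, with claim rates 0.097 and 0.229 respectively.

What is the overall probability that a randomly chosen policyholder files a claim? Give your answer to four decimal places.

0.1172

P(C|R1) = 0.3·0.073 + 0.7·0.085 = 0.0219 + 0.0595 = 0.0814
P(C|R2) = 0.56·0.1 + 0.44·0.149 = 0.056 + 0.06556 = 0.12156
P(C|R3) = 0.32·0.097 + 0.68·0.229 = 0.03104 + 0.15572 = 0.18676
Then overall,
P(C) = 0.19·0.0814 + 0.76·0.12156 + 0.05·0.18676
      = 0.015466 + 0.0923856 + 0.009338 = 0.1171896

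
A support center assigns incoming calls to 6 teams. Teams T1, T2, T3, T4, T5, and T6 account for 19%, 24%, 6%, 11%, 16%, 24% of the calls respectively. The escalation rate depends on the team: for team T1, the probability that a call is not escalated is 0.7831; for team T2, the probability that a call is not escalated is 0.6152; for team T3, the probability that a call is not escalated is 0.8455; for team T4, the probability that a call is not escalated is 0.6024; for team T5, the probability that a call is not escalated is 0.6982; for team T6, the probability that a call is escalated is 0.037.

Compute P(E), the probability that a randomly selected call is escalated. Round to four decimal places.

P(E|T1) = 1 − 0.7831 = 0.2169.
P(E|T2) = 1 − 0.6152 = 0.3848.
P(E|T3) = 1 − 0.8455 = 0.1545.
P(E|T4) = 1 − 0.6024 = 0.3976.
P(E|T5) = 1 − 0.6982 = 0.3018.
Using total probability over the partition,
P(E) = P(E|T1)·P(T1) + P(E|T2)·P(T2) + P(E|T3)·P(T3) + P(E|T4)·P(T4) + P(E|T5)·P(T5) + P(E|T6)·P(T6)
      = 0.2169·0.19 + 0.3848·0.24 + 0.1545·0.06 + 0.3976·0.11 + 0.3018·0.16 + 0.037·0.24
      = 0.041211 + 0.092352 + 0.00927 + 0.043736 + 0.048288 + 0.00888 = 0.243737

P(E) ≈ 0.2437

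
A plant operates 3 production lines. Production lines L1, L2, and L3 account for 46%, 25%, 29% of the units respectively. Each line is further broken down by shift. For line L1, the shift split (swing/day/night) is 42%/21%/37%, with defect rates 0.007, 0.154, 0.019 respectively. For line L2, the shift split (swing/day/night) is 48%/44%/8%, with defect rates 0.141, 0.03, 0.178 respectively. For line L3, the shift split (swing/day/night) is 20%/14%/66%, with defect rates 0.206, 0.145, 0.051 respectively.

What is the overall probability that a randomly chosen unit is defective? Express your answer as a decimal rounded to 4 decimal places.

P(D) ≈ 0.0708

P(D|L1) = 0.42·0.007 + 0.21·0.154 + 0.37·0.019 = 0.00294 + 0.03234 + 0.00703 = 0.04231
P(D|L2) = 0.48·0.141 + 0.44·0.03 + 0.08·0.178 = 0.06768 + 0.0132 + 0.01424 = 0.09512
P(D|L3) = 0.2·0.206 + 0.14·0.145 + 0.66·0.051 = 0.0412 + 0.0203 + 0.03366 = 0.09516
Then overall,
P(D) = 0.46·0.04231 + 0.25·0.09512 + 0.29·0.09516
      = 0.0194626 + 0.02378 + 0.0275964 = 0.070839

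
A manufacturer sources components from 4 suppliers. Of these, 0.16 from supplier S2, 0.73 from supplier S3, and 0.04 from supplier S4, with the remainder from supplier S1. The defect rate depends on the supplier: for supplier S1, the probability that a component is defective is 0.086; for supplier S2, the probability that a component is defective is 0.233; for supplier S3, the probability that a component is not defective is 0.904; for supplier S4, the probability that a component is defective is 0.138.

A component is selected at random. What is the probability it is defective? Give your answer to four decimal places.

P(D) ≈ 0.1189

P(S1) = 1 − (0.16 + 0.73 + 0.04) = 0.07.
P(D|S3) = 1 − 0.904 = 0.096.
P(D) = P(D|S1)·P(S1) + P(D|S2)·P(S2) + P(D|S3)·P(S3) + P(D|S4)·P(S4)
      = 0.086·0.07 + 0.233·0.16 + 0.096·0.73 + 0.138·0.04
      = 0.00602 + 0.03728 + 0.07008 + 0.00552 = 0.1189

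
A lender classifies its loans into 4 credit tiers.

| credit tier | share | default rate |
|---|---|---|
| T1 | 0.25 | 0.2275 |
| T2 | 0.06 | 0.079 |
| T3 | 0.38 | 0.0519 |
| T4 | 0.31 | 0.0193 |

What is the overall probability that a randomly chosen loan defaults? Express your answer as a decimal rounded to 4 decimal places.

P(D) ≈ 0.0873

By the law of total probability,
P(D) = P(D|T1)·P(T1) + P(D|T2)·P(T2) + P(D|T3)·P(T3) + P(D|T4)·P(T4)
      = 0.2275·0.25 + 0.079·0.06 + 0.0519·0.38 + 0.0193·0.31
      = 0.056875 + 0.00474 + 0.019722 + 0.005983 = 0.08732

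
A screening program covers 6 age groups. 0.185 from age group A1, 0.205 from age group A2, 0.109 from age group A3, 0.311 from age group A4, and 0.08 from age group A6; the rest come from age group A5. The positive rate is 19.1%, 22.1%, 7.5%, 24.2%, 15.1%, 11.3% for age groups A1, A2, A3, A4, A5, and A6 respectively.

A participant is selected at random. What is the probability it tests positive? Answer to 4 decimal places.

P(A5) = 1 − (0.185 + 0.205 + 0.109 + 0.311 + 0.08) = 0.11.
Summing over the partition,
P(T) = P(T|A1)·P(A1) + P(T|A2)·P(A2) + P(T|A3)·P(A3) + P(T|A4)·P(A4) + P(T|A5)·P(A5) + P(T|A6)·P(A6)
      = 0.191·0.185 + 0.221·0.205 + 0.075·0.109 + 0.242·0.311 + 0.151·0.11 + 0.113·0.08
      = 0.035335 + 0.045305 + 0.008175 + 0.075262 + 0.01661 + 0.00904 = 0.189727

P(T) ≈ 0.1897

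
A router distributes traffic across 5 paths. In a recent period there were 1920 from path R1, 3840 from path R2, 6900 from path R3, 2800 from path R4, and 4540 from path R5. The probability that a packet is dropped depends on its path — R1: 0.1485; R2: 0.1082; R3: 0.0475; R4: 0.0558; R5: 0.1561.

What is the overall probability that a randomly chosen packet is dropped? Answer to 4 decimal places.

Total: 1920 + 3840 + 6900 + 2800 + 4540 = 20000.
P(R1) = 1920/20000 = 0.096. P(R2) = 3840/20000 = 0.192. P(R3) = 6900/20000 = 0.345. P(R4) = 2800/20000 = 0.14. P(R5) = 4540/20000 = 0.227.
Summing over the partition,
P(L) = P(L|R1)·P(R1) + P(L|R2)·P(R2) + P(L|R3)·P(R3) + P(L|R4)·P(R4) + P(L|R5)·P(R5)
      = 0.1485·0.096 + 0.1082·0.192 + 0.0475·0.345 + 0.0558·0.14 + 0.1561·0.227
      = 0.014256 + 0.0207744 + 0.0163875 + 0.007812 + 0.0354347 = 0.0946646

P(L) ≈ 0.0947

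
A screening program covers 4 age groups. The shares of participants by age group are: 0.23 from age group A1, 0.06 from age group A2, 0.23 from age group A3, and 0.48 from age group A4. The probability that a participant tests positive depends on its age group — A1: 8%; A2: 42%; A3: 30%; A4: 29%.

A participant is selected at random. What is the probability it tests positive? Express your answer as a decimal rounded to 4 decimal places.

0.2518

P(T) = P(T|A1)·P(A1) + P(T|A2)·P(A2) + P(T|A3)·P(A3) + P(T|A4)·P(A4)
      = 0.08·0.23 + 0.42·0.06 + 0.3·0.23 + 0.29·0.48
      = 0.0184 + 0.0252 + 0.069 + 0.1392 = 0.2518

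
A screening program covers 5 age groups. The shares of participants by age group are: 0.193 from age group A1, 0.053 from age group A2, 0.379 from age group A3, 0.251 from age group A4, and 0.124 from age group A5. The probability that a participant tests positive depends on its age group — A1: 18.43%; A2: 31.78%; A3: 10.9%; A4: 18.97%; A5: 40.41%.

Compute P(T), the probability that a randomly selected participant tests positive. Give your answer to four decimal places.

Using total probability over the partition,
P(T) = P(T|A1)·P(A1) + P(T|A2)·P(A2) + P(T|A3)·P(A3) + P(T|A4)·P(A4) + P(T|A5)·P(A5)
      = 0.1843·0.193 + 0.3178·0.053 + 0.109·0.379 + 0.1897·0.251 + 0.4041·0.124
      = 0.0355699 + 0.0168434 + 0.041311 + 0.0476147 + 0.0501084 = 0.1914474

P(T) ≈ 0.1914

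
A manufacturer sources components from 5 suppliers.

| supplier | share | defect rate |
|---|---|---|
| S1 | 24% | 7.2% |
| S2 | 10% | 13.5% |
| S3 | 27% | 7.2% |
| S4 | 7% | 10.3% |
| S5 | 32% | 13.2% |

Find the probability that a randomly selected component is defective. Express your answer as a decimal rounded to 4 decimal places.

P(D) = P(D|S1)·P(S1) + P(D|S2)·P(S2) + P(D|S3)·P(S3) + P(D|S4)·P(S4) + P(D|S5)·P(S5)
      = 0.072·0.24 + 0.135·0.1 + 0.072·0.27 + 0.103·0.07 + 0.132·0.32
      = 0.01728 + 0.0135 + 0.01944 + 0.00721 + 0.04224 = 0.09967

P(D) ≈ 0.0997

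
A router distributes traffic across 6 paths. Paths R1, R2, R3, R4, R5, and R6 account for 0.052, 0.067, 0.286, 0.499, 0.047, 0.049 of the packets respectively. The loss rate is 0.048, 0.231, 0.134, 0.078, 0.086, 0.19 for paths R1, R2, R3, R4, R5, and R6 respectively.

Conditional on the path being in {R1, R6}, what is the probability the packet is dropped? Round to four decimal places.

Let S = {R1, R6}.
P(S) = 0.052 + 0.049 = 0.101.
P(L ∩ S) = 0.048·0.052 + 0.19·0.049 = 0.002496 + 0.00931 = 0.011806.
P(L | S) = 0.011806 / 0.101 = 0.116891…

0.1169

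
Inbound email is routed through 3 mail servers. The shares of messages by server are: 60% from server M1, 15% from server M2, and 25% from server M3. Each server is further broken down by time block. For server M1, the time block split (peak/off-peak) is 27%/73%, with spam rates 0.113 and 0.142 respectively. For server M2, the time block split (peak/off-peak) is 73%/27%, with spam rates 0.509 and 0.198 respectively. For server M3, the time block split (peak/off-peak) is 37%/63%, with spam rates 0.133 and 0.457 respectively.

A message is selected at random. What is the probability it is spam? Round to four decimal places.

P(S|M1) = 0.27·0.113 + 0.73·0.142 = 0.03051 + 0.10366 = 0.13417
P(S|M2) = 0.73·0.509 + 0.27·0.198 = 0.37157 + 0.05346 = 0.42503
P(S|M3) = 0.37·0.133 + 0.63·0.457 = 0.04921 + 0.28791 = 0.33712
By total probability over the outer partition,
P(S) = 0.6·0.13417 + 0.15·0.42503 + 0.25·0.33712
      = 0.080502 + 0.0637545 + 0.08428 = 0.2285365

0.2285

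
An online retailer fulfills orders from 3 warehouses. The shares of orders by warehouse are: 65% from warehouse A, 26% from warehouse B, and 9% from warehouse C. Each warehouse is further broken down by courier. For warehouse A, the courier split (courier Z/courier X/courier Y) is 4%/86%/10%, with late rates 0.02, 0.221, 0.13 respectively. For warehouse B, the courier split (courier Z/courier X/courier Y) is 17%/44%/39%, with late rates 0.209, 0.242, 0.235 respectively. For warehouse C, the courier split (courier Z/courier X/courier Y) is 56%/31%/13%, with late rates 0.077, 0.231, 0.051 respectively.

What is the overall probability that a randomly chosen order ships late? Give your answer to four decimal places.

P(L|A) = 0.04·0.02 + 0.86·0.221 + 0.1·0.13 = 0.0008 + 0.19006 + 0.013 = 0.20386
P(L|B) = 0.17·0.209 + 0.44·0.242 + 0.39·0.235 = 0.03553 + 0.10648 + 0.09165 = 0.23366
P(L|C) = 0.56·0.077 + 0.31·0.231 + 0.13·0.051 = 0.04312 + 0.07161 + 0.00663 = 0.12136
By total probability over the outer partition,
P(L) = 0.65·0.20386 + 0.26·0.23366 + 0.09·0.12136
      = 0.132509 + 0.0607516 + 0.0109224 = 0.204183

0.2042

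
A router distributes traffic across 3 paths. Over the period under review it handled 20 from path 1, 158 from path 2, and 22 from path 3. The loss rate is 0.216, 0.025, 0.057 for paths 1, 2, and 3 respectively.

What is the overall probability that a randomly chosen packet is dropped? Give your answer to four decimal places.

Total: 20 + 158 + 22 = 200.
P(1) = 20/200 = 0.1. P(2) = 158/200 = 0.79. P(3) = 22/200 = 0.11.
By the law of total probability,
P(L) = P(L|1)·P(1) + P(L|2)·P(2) + P(L|3)·P(3)
      = 0.216·0.1 + 0.025·0.79 + 0.057·0.11
      = 0.0216 + 0.01975 + 0.00627 = 0.04762

P(L) ≈ 0.0476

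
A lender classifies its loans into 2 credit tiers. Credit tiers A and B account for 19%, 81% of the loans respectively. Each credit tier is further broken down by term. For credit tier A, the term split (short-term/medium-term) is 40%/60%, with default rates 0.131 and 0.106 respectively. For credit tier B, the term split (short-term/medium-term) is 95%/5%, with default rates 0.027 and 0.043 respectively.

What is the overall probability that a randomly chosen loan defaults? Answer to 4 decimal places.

P(D|A) = 0.4·0.131 + 0.6·0.106 = 0.0524 + 0.0636 = 0.116
P(D|B) = 0.95·0.027 + 0.05·0.043 = 0.02565 + 0.00215 = 0.0278
By total probability over the outer partition,
P(D) = 0.19·0.116 + 0.81·0.0278
      = 0.02204 + 0.022518 = 0.044558

P(D) ≈ 0.0446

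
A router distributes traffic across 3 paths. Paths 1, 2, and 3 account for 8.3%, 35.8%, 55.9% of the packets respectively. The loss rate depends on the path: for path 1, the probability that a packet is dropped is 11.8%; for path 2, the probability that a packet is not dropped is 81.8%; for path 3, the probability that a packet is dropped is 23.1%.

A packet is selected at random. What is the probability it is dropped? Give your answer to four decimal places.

P(L|2) = 1 − 0.818 = 0.182.
P(L) = P(L|1)·P(1) + P(L|2)·P(2) + P(L|3)·P(3)
      = 0.118·0.083 + 0.182·0.358 + 0.231·0.559
      = 0.009794 + 0.065156 + 0.129129 = 0.204079

0.2041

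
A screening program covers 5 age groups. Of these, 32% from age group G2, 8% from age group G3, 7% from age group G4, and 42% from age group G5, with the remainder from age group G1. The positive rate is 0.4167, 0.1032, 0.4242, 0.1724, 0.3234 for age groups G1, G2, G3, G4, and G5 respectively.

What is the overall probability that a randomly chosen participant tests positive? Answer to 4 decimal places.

0.2607

P(G1) = 1 − (0.32 + 0.08 + 0.07 + 0.42) = 0.11.
P(T) = P(T|G1)·P(G1) + P(T|G2)·P(G2) + P(T|G3)·P(G3) + P(T|G4)·P(G4) + P(T|G5)·P(G5)
      = 0.4167·0.11 + 0.1032·0.32 + 0.4242·0.08 + 0.1724·0.07 + 0.3234·0.42
      = 0.045837 + 0.033024 + 0.033936 + 0.012068 + 0.135828 = 0.260693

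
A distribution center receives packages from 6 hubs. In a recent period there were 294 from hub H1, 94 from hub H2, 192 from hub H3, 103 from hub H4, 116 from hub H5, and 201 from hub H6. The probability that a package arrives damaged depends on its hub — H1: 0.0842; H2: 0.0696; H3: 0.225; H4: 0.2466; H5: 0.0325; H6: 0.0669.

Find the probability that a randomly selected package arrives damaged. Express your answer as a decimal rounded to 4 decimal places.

Total: 294 + 94 + 192 + 103 + 116 + 201 = 1000.
P(H1) = 294/1000 = 0.294. P(H2) = 94/1000 = 0.094. P(H3) = 192/1000 = 0.192. P(H4) = 103/1000 = 0.103. P(H5) = 116/1000 = 0.116. P(H6) = 201/1000 = 0.201.
Summing over the partition,
P(D) = P(D|H1)·P(H1) + P(D|H2)·P(H2) + P(D|H3)·P(H3) + P(D|H4)·P(H4) + P(D|H5)·P(H5) + P(D|H6)·P(H6)
      = 0.0842·0.294 + 0.0696·0.094 + 0.225·0.192 + 0.2466·0.103 + 0.0325·0.116 + 0.0669·0.201
      = 0.0247548 + 0.0065424 + 0.0432 + 0.0253998 + 0.00377 + 0.0134469 = 0.1171139

0.1171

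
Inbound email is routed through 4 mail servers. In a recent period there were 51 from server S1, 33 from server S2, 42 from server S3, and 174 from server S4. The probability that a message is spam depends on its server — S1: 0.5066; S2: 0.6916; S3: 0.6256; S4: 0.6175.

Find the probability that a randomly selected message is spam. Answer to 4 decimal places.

Total: 51 + 33 + 42 + 174 = 300.
P(S1) = 51/300 = 0.17. P(S2) = 33/300 = 0.11. P(S3) = 42/300 = 0.14. P(S4) = 174/300 = 0.58.
P(S) = P(S|S1)·P(S1) + P(S|S2)·P(S2) + P(S|S3)·P(S3) + P(S|S4)·P(S4)
      = 0.5066·0.17 + 0.6916·0.11 + 0.6256·0.14 + 0.6175·0.58
      = 0.086122 + 0.076076 + 0.087584 + 0.35815 = 0.607932

P(S) ≈ 0.6079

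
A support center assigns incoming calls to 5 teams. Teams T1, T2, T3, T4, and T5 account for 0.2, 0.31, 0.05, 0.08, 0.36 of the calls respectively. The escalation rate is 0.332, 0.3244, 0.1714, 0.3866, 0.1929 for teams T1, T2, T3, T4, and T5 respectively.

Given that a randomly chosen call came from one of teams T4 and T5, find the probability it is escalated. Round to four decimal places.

Let S = {T4, T5}.
P(S) = 0.08 + 0.36 = 0.44.
P(E ∩ S) = 0.3866·0.08 + 0.1929·0.36 = 0.030928 + 0.069444 = 0.100372.
P(E | S) = 0.100372 / 0.44 = 0.228118…

0.2281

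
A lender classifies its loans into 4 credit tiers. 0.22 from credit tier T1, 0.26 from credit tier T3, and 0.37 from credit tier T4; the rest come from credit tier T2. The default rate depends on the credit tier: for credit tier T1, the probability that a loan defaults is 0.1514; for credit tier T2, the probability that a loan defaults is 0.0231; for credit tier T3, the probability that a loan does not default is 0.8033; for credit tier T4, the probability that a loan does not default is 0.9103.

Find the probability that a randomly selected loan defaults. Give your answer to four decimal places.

P(T2) = 1 − (0.22 + 0.26 + 0.37) = 0.15.
P(D|T3) = 1 − 0.8033 = 0.1967.
P(D|T4) = 1 − 0.9103 = 0.0897.
By the law of total probability,
P(D) = P(D|T1)·P(T1) + P(D|T2)·P(T2) + P(D|T3)·P(T3) + P(D|T4)·P(T4)
      = 0.1514·0.22 + 0.0231·0.15 + 0.1967·0.26 + 0.0897·0.37
      = 0.033308 + 0.003465 + 0.051142 + 0.033189 = 0.121104

0.1211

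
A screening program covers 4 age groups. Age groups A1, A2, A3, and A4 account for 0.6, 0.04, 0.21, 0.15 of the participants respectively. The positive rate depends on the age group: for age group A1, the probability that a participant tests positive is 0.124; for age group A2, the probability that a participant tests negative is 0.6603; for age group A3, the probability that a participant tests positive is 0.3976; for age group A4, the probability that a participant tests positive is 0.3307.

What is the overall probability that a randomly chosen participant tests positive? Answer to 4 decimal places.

P(T|A2) = 1 − 0.6603 = 0.3397.
P(T) = P(T|A1)·P(A1) + P(T|A2)·P(A2) + P(T|A3)·P(A3) + P(T|A4)·P(A4)
      = 0.124·0.6 + 0.3397·0.04 + 0.3976·0.21 + 0.3307·0.15
      = 0.0744 + 0.013588 + 0.083496 + 0.049605 = 0.221089

0.2211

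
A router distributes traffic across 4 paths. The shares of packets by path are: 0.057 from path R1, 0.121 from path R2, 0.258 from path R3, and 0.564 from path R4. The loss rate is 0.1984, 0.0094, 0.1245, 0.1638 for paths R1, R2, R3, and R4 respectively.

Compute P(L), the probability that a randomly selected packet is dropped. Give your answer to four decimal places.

P(L) = P(L|R1)·P(R1) + P(L|R2)·P(R2) + P(L|R3)·P(R3) + P(L|R4)·P(R4)
      = 0.1984·0.057 + 0.0094·0.121 + 0.1245·0.258 + 0.1638·0.564
      = 0.0113088 + 0.0011374 + 0.032121 + 0.0923832 = 0.1369504

0.1370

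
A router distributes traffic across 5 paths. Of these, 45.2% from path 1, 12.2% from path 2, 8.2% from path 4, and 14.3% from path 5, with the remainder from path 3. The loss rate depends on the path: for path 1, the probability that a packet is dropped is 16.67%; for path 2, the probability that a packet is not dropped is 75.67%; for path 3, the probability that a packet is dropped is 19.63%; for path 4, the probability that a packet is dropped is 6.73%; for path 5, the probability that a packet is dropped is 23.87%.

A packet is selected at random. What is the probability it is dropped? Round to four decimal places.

0.1841

P(3) = 1 − (0.452 + 0.122 + 0.082 + 0.143) = 0.201.
P(L|2) = 1 − 0.7567 = 0.2433.
P(L) = P(L|1)·P(1) + P(L|2)·P(2) + P(L|3)·P(3) + P(L|4)·P(4) + P(L|5)·P(5)
      = 0.1667·0.452 + 0.2433·0.122 + 0.1963·0.201 + 0.0673·0.082 + 0.2387·0.143
      = 0.0753484 + 0.0296826 + 0.0394563 + 0.0055186 + 0.0341341 = 0.18414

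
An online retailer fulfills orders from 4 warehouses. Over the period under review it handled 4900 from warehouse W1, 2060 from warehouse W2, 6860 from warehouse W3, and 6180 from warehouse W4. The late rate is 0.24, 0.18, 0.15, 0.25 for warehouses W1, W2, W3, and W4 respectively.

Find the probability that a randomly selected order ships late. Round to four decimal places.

Total: 4900 + 2060 + 6860 + 6180 = 20000.
P(W1) = 4900/20000 = 0.245. P(W2) = 2060/20000 = 0.103. P(W3) = 6860/20000 = 0.343. P(W4) = 6180/20000 = 0.309.
By the law of total probability,
P(L) = P(L|W1)·P(W1) + P(L|W2)·P(W2) + P(L|W3)·P(W3) + P(L|W4)·P(W4)
      = 0.24·0.245 + 0.18·0.103 + 0.15·0.343 + 0.25·0.309
      = 0.0588 + 0.01854 + 0.05145 + 0.07725 = 0.20604

0.2060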